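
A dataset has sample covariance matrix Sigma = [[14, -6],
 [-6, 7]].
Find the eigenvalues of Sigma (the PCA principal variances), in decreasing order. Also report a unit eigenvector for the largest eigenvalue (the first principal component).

Step 1 — characteristic polynomial of 2×2 Sigma:
  det(Sigma - λI) = λ² - trace · λ + det = 0.
  trace = 14 + 7 = 21, det = 14·7 - (-6)² = 62.
Step 2 — discriminant:
  Δ = trace² - 4·det = 441 - 248 = 193.
Step 3 — eigenvalues:
  λ = (trace ± √Δ)/2 = (21 ± 13.8924)/2,
  λ_1 = 17.4462,  λ_2 = 3.5538.

Step 4 — unit eigenvector for λ_1: solve (Sigma - λ_1 I)v = 0. First row:
  (14 - 17.4462)·v_x + (-6)·v_y = 0, i.e. (-3.4462)·v_x + (-6)·v_y = 0,
  so v ∝ (b, λ_1 - a) = (-6, 3.4462); multiply by -1 so the first entry is positive: u = (6, -3.4462).
  ||u|| = √((6)² + (-3.4462)²) = √(47.8764) ≈ 6.9193,
  v_1 = u/||u|| ≈ (0.8671, -0.4981) (||v_1|| = 1).

λ_1 = 17.4462,  λ_2 = 3.5538;  v_1 ≈ (0.8671, -0.4981)


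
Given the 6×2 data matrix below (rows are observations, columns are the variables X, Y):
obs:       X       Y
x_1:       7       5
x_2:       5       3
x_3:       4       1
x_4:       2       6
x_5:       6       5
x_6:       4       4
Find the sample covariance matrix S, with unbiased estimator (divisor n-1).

Step 1 — column means:
  mean(X) = (7 + 5 + 4 + 2 + 6 + 4) / 6 = 28/6 = 4.6667
  mean(Y) = (5 + 3 + 1 + 6 + 5 + 4) / 6 = 24/6 = 4

Step 2 — sample covariance S[i,j] = (1/(n-1)) · Σ_k (x_{k,i} - mean_i) · (x_{k,j} - mean_j), with n-1 = 5.
  S[X,X] = ((2.3333)·(2.3333) + (0.3333)·(0.3333) + (-0.6667)·(-0.6667) + (-2.6667)·(-2.6667) + (1.3333)·(1.3333) + (-0.6667)·(-0.6667)) / 5 = 15.3333/5 = 3.0667
  S[X,Y] = ((2.3333)·(1) + (0.3333)·(-1) + (-0.6667)·(-3) + (-2.6667)·(2) + (1.3333)·(1) + (-0.6667)·(0)) / 5 = 0/5 = 0
  S[Y,Y] = ((1)·(1) + (-1)·(-1) + (-3)·(-3) + (2)·(2) + (1)·(1) + (0)·(0)) / 5 = 16/5 = 3.2

S is symmetric (S[j,i] = S[i,j]). Assembling:

S = [[3.0667, 0],
 [0, 3.2]]


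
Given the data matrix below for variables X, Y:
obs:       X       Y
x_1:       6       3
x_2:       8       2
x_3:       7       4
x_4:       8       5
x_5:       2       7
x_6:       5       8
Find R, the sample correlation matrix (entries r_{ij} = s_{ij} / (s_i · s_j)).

Step 1 — column means:
  mean(X) = (6 + 8 + 7 + 8 + 2 + 5) / 6 = 36/6 = 6
  mean(Y) = (3 + 2 + 4 + 5 + 7 + 8) / 6 = 29/6 = 4.8333

Step 2 — sample variances and covariances s[i,j] = (1/(n-1)) · Σ_k (x_{k,i} - mean_i) · (x_{k,j} - mean_j), with n-1 = 5:
  s[X,X] = ((0)·(0) + (2)·(2) + (1)·(1) + (2)·(2) + (-4)·(-4) + (-1)·(-1)) / 5 = 26/5 = 5.2
  s[X,Y] = ((0)·(-1.8333) + (2)·(-2.8333) + (1)·(-0.8333) + (2)·(0.1667) + (-4)·(2.1667) + (-1)·(3.1667)) / 5 = -18/5 = -3.6
  s[Y,Y] = ((-1.8333)·(-1.8333) + (-2.8333)·(-2.8333) + (-0.8333)·(-0.8333) + (0.1667)·(0.1667) + (2.1667)·(2.1667) + (3.1667)·(3.1667)) / 5 = 26.8333/5 = 5.3667
  Sample standard deviations s_i = √(s[i,i]):
  s(X) = √(5.2) = 2.2804
  s(Y) = √(5.3667) = 2.3166

Step 3 — r_{ij} = s_{ij} / (s_i · s_j):
  r[X,X] = 1 (diagonal).
  r[X,Y] = -3.6 / (2.2804 · 2.3166) = -3.6 / 5.2827 = -0.6815
  r[Y,Y] = 1 (diagonal).

R is symmetric with unit diagonal. Assembling:

R = [[1, -0.6815],
 [-0.6815, 1]]


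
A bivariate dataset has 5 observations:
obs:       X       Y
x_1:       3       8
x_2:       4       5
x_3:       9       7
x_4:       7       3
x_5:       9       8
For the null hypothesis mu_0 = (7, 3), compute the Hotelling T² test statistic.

Step 1 — sample mean vector:
  mean(X) = (3 + 4 + 9 + 7 + 9) / 5 = 32/5 = 6.4
  mean(Y) = (8 + 5 + 7 + 3 + 8) / 5 = 31/5 = 6.2
  x̄ = (6.4, 6.2),  deviation x̄ - mu_0 = (6.4, 6.2) - (7, 3) = (-0.6, 3.2).

Step 2 — sample covariance matrix, S[i,j] = (1/(n-1)) · Σ_k (x_{k,i} - mean_i) · (x_{k,j} - mean_j), divisor n-1 = 4:
  S[X,X] = ((-3.4)·(-3.4) + (-2.4)·(-2.4) + (2.6)·(2.6) + (0.6)·(0.6) + (2.6)·(2.6)) / 4 = 31.2/4 = 7.8
  S[X,Y] = ((-3.4)·(1.8) + (-2.4)·(-1.2) + (2.6)·(0.8) + (0.6)·(-3.2) + (2.6)·(1.8)) / 4 = 1.6/4 = 0.4
  S[Y,Y] = ((1.8)·(1.8) + (-1.2)·(-1.2) + (0.8)·(0.8) + (-3.2)·(-3.2) + (1.8)·(1.8)) / 4 = 18.8/4 = 4.7
  S = [[7.8, 0.4],
 [0.4, 4.7]].

Step 3 — invert S. det(S) = 7.8·4.7 - (0.4)² = 36.5.
  S^{-1} = (1/det) · [[d, -b], [-b, a]] = [[0.1288, -0.011],
 [-0.011, 0.2137]].

Step 4 — quadratic form (x̄ - mu_0)^T · S^{-1} · (x̄ - mu_0):
  S^{-1} · (x̄ - mu_0) = (-0.1123, 0.6904),
  (x̄ - mu_0)^T · [...] = (-0.6)·(-0.1123) + (3.2)·(0.6904) = 2.2767.

Step 5 — scale by n: T² = 5 · 2.2767 = 11.3836.

T² ≈ 11.3836


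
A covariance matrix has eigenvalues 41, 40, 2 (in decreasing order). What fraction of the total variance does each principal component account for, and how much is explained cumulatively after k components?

Step 1 — total variance = trace(Sigma) = Σ λ_i = 41 + 40 + 2 = 83.

Step 2 — fraction explained by component i = λ_i / Σ λ:
  PC1: 41/83 = 0.494
  PC2: 40/83 = 0.4819
  PC3: 2/83 = 0.0241

Step 3 — cumulative fraction after k components = (λ_1 + ... + λ_k) / Σ λ:
  k = 1: 41/83 = 0.494
  k = 2: (41 + 40)/83 = 81/83 = 0.9759
  k = 3: (41 + 40 + 2)/83 = 83/83 = 1

Summary (fraction, with percent):

explained: PC1 0.494 (49.4%), PC2 0.4819 (48.19%), PC3 0.0241 (2.41%);  cumulative: 0.494, 0.9759, 1


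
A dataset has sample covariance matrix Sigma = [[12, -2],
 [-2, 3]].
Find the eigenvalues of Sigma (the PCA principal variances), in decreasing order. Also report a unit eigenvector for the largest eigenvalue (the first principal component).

Step 1 — characteristic polynomial of 2×2 Sigma:
  det(Sigma - λI) = λ² - trace · λ + det = 0.
  trace = 12 + 3 = 15, det = 12·3 - (-2)² = 32.
Step 2 — discriminant:
  Δ = trace² - 4·det = 225 - 128 = 97.
Step 3 — eigenvalues:
  λ = (trace ± √Δ)/2 = (15 ± 9.8489)/2,
  λ_1 = 12.4244,  λ_2 = 2.5756.

Step 4 — unit eigenvector for λ_1: solve (Sigma - λ_1 I)v = 0. First row:
  (12 - 12.4244)·v_x + (-2)·v_y = 0, i.e. (-0.4244)·v_x + (-2)·v_y = 0,
  so v ∝ (b, λ_1 - a) = (-2, 0.4244); multiply by -1 so the first entry is positive: u = (2, -0.4244).
  ||u|| = √((2)² + (-0.4244)²) = √(4.1801) ≈ 2.0445,
  v_1 = u/||u|| ≈ (0.9782, -0.2076) (||v_1|| = 1).

λ_1 = 12.4244,  λ_2 = 2.5756;  v_1 ≈ (0.9782, -0.2076)


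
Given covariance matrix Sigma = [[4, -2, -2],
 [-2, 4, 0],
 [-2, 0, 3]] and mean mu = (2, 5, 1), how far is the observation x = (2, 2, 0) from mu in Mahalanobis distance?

Step 1 — centre the observation: (x - mu) = (0, -3, -1).

Step 2 — invert Sigma (cofactor / det for 3×3, or solve directly):
  Sigma^{-1} = [[0.6, 0.3, 0.4],
 [0.3, 0.4, 0.2],
 [0.4, 0.2, 0.6]].

Step 3 — form the quadratic (x - mu)^T · Sigma^{-1} · (x - mu):
  Sigma^{-1} · (x - mu) = (-1.3, -1.4, -1.2).
  (x - mu)^T · [Sigma^{-1} · (x - mu)] = (0)·(-1.3) + (-3)·(-1.4) + (-1)·(-1.2) = 5.4.

Step 4 — take square root: d = √(5.4) ≈ 2.3238.

d(x, mu) = √(5.4) ≈ 2.3238


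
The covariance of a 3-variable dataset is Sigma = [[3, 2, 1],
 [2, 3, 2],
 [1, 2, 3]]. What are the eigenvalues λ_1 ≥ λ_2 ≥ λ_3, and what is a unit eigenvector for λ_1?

Step 1 — characteristic polynomial p(λ) = det(λI - Sigma) = λ³ - tr·λ² + c_1·λ - det, where tr = trace, c_1 = sum of the principal 2×2 minors, det = det(Sigma):
  tr = 3 + 3 + 3 = 9,
  c_1 = (3·3 - (2)²) + (3·3 - (1)²) + (3·3 - (2)²) = 5 + 8 + 5 = 18,
  det = 3·(3·3 - (2)²) - (2)·((2)·3 - (2)·(1)) + (1)·((2)·(2) - 3·(1)) = 3·(5) - (2)·(4) + (1)·(1) = 8.
  So p(λ) = λ³ - 9λ² + 18λ - 8.
Step 2 — look for an integer root (rational root theorem: any rational root is an integer divisor of 8). Testing λ = 2:
  p(2) = 8 - 36 + 36 - 8 = 0  ✓
  Dividing out (λ - 2): p(λ) = (λ - 2)(λ² - 7λ + 4).
Step 3 — remaining eigenvalues from the quadratic λ² - 7λ + 4 = 0:
  Δ = 7² - 4·4 = 49 - 16 = 33,  λ = (7 ± √33)/2 = (7 ± 5.7446)/2 ≈ 6.3723 or 0.6277.
  Sorted: λ_1 = 6.3723,  λ_2 = 2,  λ_3 = 0.6277  (check: sum = 9 = tr ✓).

Step 4 — unit eigenvector for λ_1 ≈ 6.3723: v spans the null space of (Sigma - λ_1 I), whose rows are
  r_1 = (-3.3723, 2, 1),  r_2 = (2, -3.3723, 2),  r_3 = (1, 2, -3.3723).
  v is orthogonal to every row, so take v ∝ r_1 × r_2 = ((2)·(2) - (1)·(-3.3723), (1)·(2) - (-3.3723)·(2), (-3.3723)·(-3.3723) - (2)·(2)) ≈ (7.3723, 8.7446, 7.3723).
  Let u = (7.3723, 8.7446, 7.3723).
  ||u|| = √((7.3723)² + (8.7446)² + (7.3723)²) = √(185.1684) ≈ 13.6077,  v_1 = u/||u|| ≈ (0.5418, 0.6426, 0.5418) (||v_1|| = 1).

λ_1 = 6.3723,  λ_2 = 2,  λ_3 = 0.6277;  v_1 ≈ (0.5418, 0.6426, 0.5418)


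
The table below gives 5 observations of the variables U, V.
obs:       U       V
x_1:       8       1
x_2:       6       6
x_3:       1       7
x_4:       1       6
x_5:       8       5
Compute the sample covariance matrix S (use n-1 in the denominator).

Step 1 — column means:
  mean(U) = (8 + 6 + 1 + 1 + 8) / 5 = 24/5 = 4.8
  mean(V) = (1 + 6 + 7 + 6 + 5) / 5 = 25/5 = 5

Step 2 — sample covariance S[i,j] = (1/(n-1)) · Σ_k (x_{k,i} - mean_i) · (x_{k,j} - mean_j), with n-1 = 4.
  S[U,U] = ((3.2)·(3.2) + (1.2)·(1.2) + (-3.8)·(-3.8) + (-3.8)·(-3.8) + (3.2)·(3.2)) / 4 = 50.8/4 = 12.7
  S[U,V] = ((3.2)·(-4) + (1.2)·(1) + (-3.8)·(2) + (-3.8)·(1) + (3.2)·(0)) / 4 = -23/4 = -5.75
  S[V,V] = ((-4)·(-4) + (1)·(1) + (2)·(2) + (1)·(1) + (0)·(0)) / 4 = 22/4 = 5.5

S is symmetric (S[j,i] = S[i,j]). Assembling:

S = [[12.7, -5.75],
 [-5.75, 5.5]]


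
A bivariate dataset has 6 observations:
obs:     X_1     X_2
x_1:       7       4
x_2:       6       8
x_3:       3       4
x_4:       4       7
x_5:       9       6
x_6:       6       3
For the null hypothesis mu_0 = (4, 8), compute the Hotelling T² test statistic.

Step 1 — sample mean vector:
  mean(X_1) = (7 + 6 + 3 + 4 + 9 + 6) / 6 = 35/6 = 5.8333
  mean(X_2) = (4 + 8 + 4 + 7 + 6 + 3) / 6 = 32/6 = 5.3333
  x̄ = (5.8333, 5.3333),  deviation x̄ - mu_0 = (5.8333, 5.3333) - (4, 8) = (1.8333, -2.6667).

Step 2 — sample covariance matrix, S[i,j] = (1/(n-1)) · Σ_k (x_{k,i} - mean_i) · (x_{k,j} - mean_j), divisor n-1 = 5:
  S[X_1,X_1] = ((1.1667)·(1.1667) + (0.1667)·(0.1667) + (-2.8333)·(-2.8333) + (-1.8333)·(-1.8333) + (3.1667)·(3.1667) + (0.1667)·(0.1667)) / 5 = 22.8333/5 = 4.5667
  S[X_1,X_2] = ((1.1667)·(-1.3333) + (0.1667)·(2.6667) + (-2.8333)·(-1.3333) + (-1.8333)·(1.6667) + (3.1667)·(0.6667) + (0.1667)·(-2.3333)) / 5 = 1.3333/5 = 0.2667
  S[X_2,X_2] = ((-1.3333)·(-1.3333) + (2.6667)·(2.6667) + (-1.3333)·(-1.3333) + (1.6667)·(1.6667) + (0.6667)·(0.6667) + (-2.3333)·(-2.3333)) / 5 = 19.3333/5 = 3.8667
  S = [[4.5667, 0.2667],
 [0.2667, 3.8667]].

Step 3 — invert S. det(S) = 4.5667·3.8667 - (0.2667)² = 17.5867.
  S^{-1} = (1/det) · [[d, -b], [-b, a]] = [[0.2199, -0.0152],
 [-0.0152, 0.2597]].

Step 4 — quadratic form (x̄ - mu_0)^T · S^{-1} · (x̄ - mu_0):
  S^{-1} · (x̄ - mu_0) = (0.4435, -0.7202),
  (x̄ - mu_0)^T · [...] = (1.8333)·(0.4435) + (-2.6667)·(-0.7202) = 2.7338.

Step 5 — scale by n: T² = 6 · 2.7338 = 16.4026.

T² ≈ 16.4026


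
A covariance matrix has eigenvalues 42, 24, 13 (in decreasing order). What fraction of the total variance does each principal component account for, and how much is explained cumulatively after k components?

Step 1 — total variance = trace(Sigma) = Σ λ_i = 42 + 24 + 13 = 79.

Step 2 — fraction explained by component i = λ_i / Σ λ:
  PC1: 42/79 = 0.5316
  PC2: 24/79 = 0.3038
  PC3: 13/79 = 0.1646

Step 3 — cumulative fraction after k components = (λ_1 + ... + λ_k) / Σ λ:
  k = 1: 42/79 = 0.5316
  k = 2: (42 + 24)/79 = 66/79 = 0.8354
  k = 3: (42 + 24 + 13)/79 = 79/79 = 1

Summary (fraction, with percent):

explained: PC1 0.5316 (53.16%), PC2 0.3038 (30.38%), PC3 0.1646 (16.46%);  cumulative: 0.5316, 0.8354, 1


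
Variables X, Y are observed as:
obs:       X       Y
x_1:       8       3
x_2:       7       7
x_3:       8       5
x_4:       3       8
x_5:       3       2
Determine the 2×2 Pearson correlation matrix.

Step 1 — column means:
  mean(X) = (8 + 7 + 8 + 3 + 3) / 5 = 29/5 = 5.8
  mean(Y) = (3 + 7 + 5 + 8 + 2) / 5 = 25/5 = 5

Step 2 — sample variances and covariances s[i,j] = (1/(n-1)) · Σ_k (x_{k,i} - mean_i) · (x_{k,j} - mean_j), with n-1 = 4:
  s[X,X] = ((2.2)·(2.2) + (1.2)·(1.2) + (2.2)·(2.2) + (-2.8)·(-2.8) + (-2.8)·(-2.8)) / 4 = 26.8/4 = 6.7
  s[X,Y] = ((2.2)·(-2) + (1.2)·(2) + (2.2)·(0) + (-2.8)·(3) + (-2.8)·(-3)) / 4 = -2/4 = -0.5
  s[Y,Y] = ((-2)·(-2) + (2)·(2) + (0)·(0) + (3)·(3) + (-3)·(-3)) / 4 = 26/4 = 6.5
  Sample standard deviations s_i = √(s[i,i]):
  s(X) = √(6.7) = 2.5884
  s(Y) = √(6.5) = 2.5495

Step 3 — r_{ij} = s_{ij} / (s_i · s_j):
  r[X,X] = 1 (diagonal).
  r[X,Y] = -0.5 / (2.5884 · 2.5495) = -0.5 / 6.5992 = -0.0758
  r[Y,Y] = 1 (diagonal).

R is symmetric with unit diagonal. Assembling:

R = [[1, -0.0758],
 [-0.0758, 1]]


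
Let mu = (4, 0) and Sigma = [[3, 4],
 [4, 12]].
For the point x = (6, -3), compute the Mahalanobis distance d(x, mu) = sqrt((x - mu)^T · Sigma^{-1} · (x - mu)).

Step 1 — centre the observation: (x - mu) = (2, -3).

Step 2 — invert Sigma. det(Sigma) = 3·12 - (4)² = 20.
  Sigma^{-1} = (1/det) · [[d, -b], [-b, a]] = [[0.6, -0.2],
 [-0.2, 0.15]].

Step 3 — form the quadratic (x - mu)^T · Sigma^{-1} · (x - mu):
  Sigma^{-1} · (x - mu) = (1.8, -0.85).
  (x - mu)^T · [Sigma^{-1} · (x - mu)] = (2)·(1.8) + (-3)·(-0.85) = 6.15.

Step 4 — take square root: d = √(6.15) ≈ 2.4799.

d(x, mu) = √(6.15) ≈ 2.4799


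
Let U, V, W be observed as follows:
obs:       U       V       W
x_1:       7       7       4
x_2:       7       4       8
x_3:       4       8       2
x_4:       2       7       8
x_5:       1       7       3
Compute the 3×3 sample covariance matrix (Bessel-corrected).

Step 1 — column means:
  mean(U) = (7 + 7 + 4 + 2 + 1) / 5 = 21/5 = 4.2
  mean(V) = (7 + 4 + 8 + 7 + 7) / 5 = 33/5 = 6.6
  mean(W) = (4 + 8 + 2 + 8 + 3) / 5 = 25/5 = 5

Step 2 — sample covariance S[i,j] = (1/(n-1)) · Σ_k (x_{k,i} - mean_i) · (x_{k,j} - mean_j), with n-1 = 4.
  S[U,U] = ((2.8)·(2.8) + (2.8)·(2.8) + (-0.2)·(-0.2) + (-2.2)·(-2.2) + (-3.2)·(-3.2)) / 4 = 30.8/4 = 7.7
  S[U,V] = ((2.8)·(0.4) + (2.8)·(-2.6) + (-0.2)·(1.4) + (-2.2)·(0.4) + (-3.2)·(0.4)) / 4 = -8.6/4 = -2.15
  S[U,W] = ((2.8)·(-1) + (2.8)·(3) + (-0.2)·(-3) + (-2.2)·(3) + (-3.2)·(-2)) / 4 = 6/4 = 1.5
  S[V,V] = ((0.4)·(0.4) + (-2.6)·(-2.6) + (1.4)·(1.4) + (0.4)·(0.4) + (0.4)·(0.4)) / 4 = 9.2/4 = 2.3
  S[V,W] = ((0.4)·(-1) + (-2.6)·(3) + (1.4)·(-3) + (0.4)·(3) + (0.4)·(-2)) / 4 = -12/4 = -3
  S[W,W] = ((-1)·(-1) + (3)·(3) + (-3)·(-3) + (3)·(3) + (-2)·(-2)) / 4 = 32/4 = 8

S is symmetric (S[j,i] = S[i,j]). Assembling:

S = [[7.7, -2.15, 1.5],
 [-2.15, 2.3, -3],
 [1.5, -3, 8]]


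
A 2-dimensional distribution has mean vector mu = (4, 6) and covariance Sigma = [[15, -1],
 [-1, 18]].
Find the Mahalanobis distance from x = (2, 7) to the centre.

Step 1 — centre the observation: (x - mu) = (-2, 1).

Step 2 — invert Sigma. det(Sigma) = 15·18 - (-1)² = 269.
  Sigma^{-1} = (1/det) · [[d, -b], [-b, a]] = [[0.0669, 0.0037],
 [0.0037, 0.0558]].

Step 3 — form the quadratic (x - mu)^T · Sigma^{-1} · (x - mu):
  Sigma^{-1} · (x - mu) = (-0.1301, 0.0483).
  (x - mu)^T · [Sigma^{-1} · (x - mu)] = (-2)·(-0.1301) + (1)·(0.0483) = 0.3086.

Step 4 — take square root: d = √(0.3086) ≈ 0.5555.

d(x, mu) = √(0.3086) ≈ 0.5555


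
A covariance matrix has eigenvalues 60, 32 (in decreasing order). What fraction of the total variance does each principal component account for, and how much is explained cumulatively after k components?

Step 1 — total variance = trace(Sigma) = Σ λ_i = 60 + 32 = 92.

Step 2 — fraction explained by component i = λ_i / Σ λ:
  PC1: 60/92 = 0.6522
  PC2: 32/92 = 0.3478

Step 3 — cumulative fraction after k components = (λ_1 + ... + λ_k) / Σ λ:
  k = 1: 60/92 = 0.6522
  k = 2: (60 + 32)/92 = 92/92 = 1

Summary (fraction, with percent):

explained: PC1 0.6522 (65.22%), PC2 0.3478 (34.78%);  cumulative: 0.6522, 1


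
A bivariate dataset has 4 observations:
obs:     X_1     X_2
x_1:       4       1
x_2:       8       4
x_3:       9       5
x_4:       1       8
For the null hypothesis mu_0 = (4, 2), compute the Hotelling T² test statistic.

Step 1 — sample mean vector:
  mean(X_1) = (4 + 8 + 9 + 1) / 4 = 22/4 = 5.5
  mean(X_2) = (1 + 4 + 5 + 8) / 4 = 18/4 = 4.5
  x̄ = (5.5, 4.5),  deviation x̄ - mu_0 = (5.5, 4.5) - (4, 2) = (1.5, 2.5).

Step 2 — sample covariance matrix, S[i,j] = (1/(n-1)) · Σ_k (x_{k,i} - mean_i) · (x_{k,j} - mean_j), divisor n-1 = 3:
  S[X_1,X_1] = ((-1.5)·(-1.5) + (2.5)·(2.5) + (3.5)·(3.5) + (-4.5)·(-4.5)) / 3 = 41/3 = 13.6667
  S[X_1,X_2] = ((-1.5)·(-3.5) + (2.5)·(-0.5) + (3.5)·(0.5) + (-4.5)·(3.5)) / 3 = -10/3 = -3.3333
  S[X_2,X_2] = ((-3.5)·(-3.5) + (-0.5)·(-0.5) + (0.5)·(0.5) + (3.5)·(3.5)) / 3 = 25/3 = 8.3333
  S = [[13.6667, -3.3333],
 [-3.3333, 8.3333]].

Step 3 — invert S. det(S) = 13.6667·8.3333 - (-3.3333)² = 102.7778.
  S^{-1} = (1/det) · [[d, -b], [-b, a]] = [[0.0811, 0.0324],
 [0.0324, 0.133]].

Step 4 — quadratic form (x̄ - mu_0)^T · S^{-1} · (x̄ - mu_0):
  S^{-1} · (x̄ - mu_0) = (0.2027, 0.3811),
  (x̄ - mu_0)^T · [...] = (1.5)·(0.2027) + (2.5)·(0.3811) = 1.2568.

Step 5 — scale by n: T² = 4 · 1.2568 = 5.027.

T² ≈ 5.027


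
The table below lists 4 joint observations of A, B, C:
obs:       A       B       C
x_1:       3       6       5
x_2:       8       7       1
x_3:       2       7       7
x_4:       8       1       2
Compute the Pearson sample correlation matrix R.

Step 1 — column means:
  mean(A) = (3 + 8 + 2 + 8) / 4 = 21/4 = 5.25
  mean(B) = (6 + 7 + 7 + 1) / 4 = 21/4 = 5.25
  mean(C) = (5 + 1 + 7 + 2) / 4 = 15/4 = 3.75

Step 2 — sample variances and covariances s[i,j] = (1/(n-1)) · Σ_k (x_{k,i} - mean_i) · (x_{k,j} - mean_j), with n-1 = 3:
  s[A,A] = ((-2.25)·(-2.25) + (2.75)·(2.75) + (-3.25)·(-3.25) + (2.75)·(2.75)) / 3 = 30.75/3 = 10.25
  s[A,B] = ((-2.25)·(0.75) + (2.75)·(1.75) + (-3.25)·(1.75) + (2.75)·(-4.25)) / 3 = -14.25/3 = -4.75
  s[A,C] = ((-2.25)·(1.25) + (2.75)·(-2.75) + (-3.25)·(3.25) + (2.75)·(-1.75)) / 3 = -25.75/3 = -8.5833
  s[B,B] = ((0.75)·(0.75) + (1.75)·(1.75) + (1.75)·(1.75) + (-4.25)·(-4.25)) / 3 = 24.75/3 = 8.25
  s[B,C] = ((0.75)·(1.25) + (1.75)·(-2.75) + (1.75)·(3.25) + (-4.25)·(-1.75)) / 3 = 9.25/3 = 3.0833
  s[C,C] = ((1.25)·(1.25) + (-2.75)·(-2.75) + (3.25)·(3.25) + (-1.75)·(-1.75)) / 3 = 22.75/3 = 7.5833
  Sample standard deviations s_i = √(s[i,i]):
  s(A) = √(10.25) = 3.2016
  s(B) = √(8.25) = 2.8723
  s(C) = √(7.5833) = 2.7538

Step 3 — r_{ij} = s_{ij} / (s_i · s_j):
  r[A,A] = 1 (diagonal).
  r[A,B] = -4.75 / (3.2016 · 2.8723) = -4.75 / 9.1958 = -0.5165
  r[A,C] = -8.5833 / (3.2016 · 2.7538) = -8.5833 / 8.8164 = -0.9736
  r[B,B] = 1 (diagonal).
  r[B,C] = 3.0833 / (2.8723 · 2.7538) = 3.0833 / 7.9096 = 0.3898
  r[C,C] = 1 (diagonal).

R is symmetric with unit diagonal. Assembling:

R = [[1, -0.5165, -0.9736],
 [-0.5165, 1, 0.3898],
 [-0.9736, 0.3898, 1]]


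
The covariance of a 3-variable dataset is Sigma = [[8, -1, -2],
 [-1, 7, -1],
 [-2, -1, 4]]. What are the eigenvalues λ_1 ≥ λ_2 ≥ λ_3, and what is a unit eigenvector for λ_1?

Step 1 — characteristic polynomial p(λ) = det(λI - Sigma) = λ³ - tr·λ² + c_1·λ - det, where tr = trace, c_1 = sum of the principal 2×2 minors, det = det(Sigma):
  tr = 8 + 7 + 4 = 19,
  c_1 = (8·7 - (-1)²) + (8·4 - (-2)²) + (7·4 - (-1)²) = 55 + 28 + 27 = 110,
  det = 8·(7·4 - (-1)²) - (-1)·((-1)·4 - (-1)·(-2)) + (-2)·((-1)·(-1) - 7·(-2)) = 8·(27) - (-1)·(-6) + (-2)·(15) = 180.
  So p(λ) = λ³ - 19λ² + 110λ - 180.
Step 2 — look for an integer root (rational root theorem: any rational root is an integer divisor of 180). Testing λ = 9:
  p(9) = 729 - 1539 + 990 - 180 = 0  ✓
  Dividing out (λ - 9): p(λ) = (λ - 9)(λ² - 10λ + 20).
Step 3 — remaining eigenvalues from the quadratic λ² - 10λ + 20 = 0:
  Δ = 10² - 4·20 = 100 - 80 = 20,  λ = (10 ± √20)/2 = (10 ± 4.4721)/2 ≈ 7.2361 or 2.7639.
  Sorted: λ_1 = 9,  λ_2 = 7.2361,  λ_3 = 2.7639  (check: sum = 19 = tr ✓).

Step 4 — unit eigenvector for λ_1 = 9: v spans the null space of (Sigma - λ_1 I), whose rows are
  r_1 = (-1, -1, -2),  r_2 = (-1, -2, -1),  r_3 = (-2, -1, -5).
  v is orthogonal to every row, so take v ∝ r_1 × r_2 = ((-1)·(-1) - (-2)·(-2), (-2)·(-1) - (-1)·(-1), (-1)·(-2) - (-1)·(-1)) = (-3, 1, 1).
  Rescale (multiply by -1 so the first nonzero entry is positive): u = (3, -1, -1).
  ||u|| = √((3)² + (-1)² + (-1)²) = √(11) ≈ 3.3166,  v_1 = u/||u|| ≈ (0.9045, -0.3015, -0.3015) (||v_1|| = 1).

λ_1 = 9,  λ_2 = 7.2361,  λ_3 = 2.7639;  v_1 ≈ (0.9045, -0.3015, -0.3015)


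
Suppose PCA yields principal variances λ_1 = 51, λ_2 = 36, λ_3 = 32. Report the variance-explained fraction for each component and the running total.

Step 1 — total variance = trace(Sigma) = Σ λ_i = 51 + 36 + 32 = 119.

Step 2 — fraction explained by component i = λ_i / Σ λ:
  PC1: 51/119 = 0.4286
  PC2: 36/119 = 0.3025
  PC3: 32/119 = 0.2689

Step 3 — cumulative fraction after k components = (λ_1 + ... + λ_k) / Σ λ:
  k = 1: 51/119 = 0.4286
  k = 2: (51 + 36)/119 = 87/119 = 0.7311
  k = 3: (51 + 36 + 32)/119 = 119/119 = 1

Summary (fraction, with percent):

explained: PC1 0.4286 (42.86%), PC2 0.3025 (30.25%), PC3 0.2689 (26.89%);  cumulative: 0.4286, 0.7311, 1


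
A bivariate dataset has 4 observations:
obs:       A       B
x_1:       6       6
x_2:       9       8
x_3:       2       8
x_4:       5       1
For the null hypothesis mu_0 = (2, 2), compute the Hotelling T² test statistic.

Step 1 — sample mean vector:
  mean(A) = (6 + 9 + 2 + 5) / 4 = 22/4 = 5.5
  mean(B) = (6 + 8 + 8 + 1) / 4 = 23/4 = 5.75
  x̄ = (5.5, 5.75),  deviation x̄ - mu_0 = (5.5, 5.75) - (2, 2) = (3.5, 3.75).

Step 2 — sample covariance matrix, S[i,j] = (1/(n-1)) · Σ_k (x_{k,i} - mean_i) · (x_{k,j} - mean_j), divisor n-1 = 3:
  S[A,A] = ((0.5)·(0.5) + (3.5)·(3.5) + (-3.5)·(-3.5) + (-0.5)·(-0.5)) / 3 = 25/3 = 8.3333
  S[A,B] = ((0.5)·(0.25) + (3.5)·(2.25) + (-3.5)·(2.25) + (-0.5)·(-4.75)) / 3 = 2.5/3 = 0.8333
  S[B,B] = ((0.25)·(0.25) + (2.25)·(2.25) + (2.25)·(2.25) + (-4.75)·(-4.75)) / 3 = 32.75/3 = 10.9167
  S = [[8.3333, 0.8333],
 [0.8333, 10.9167]].

Step 3 — invert S. det(S) = 8.3333·10.9167 - (0.8333)² = 90.2778.
  S^{-1} = (1/det) · [[d, -b], [-b, a]] = [[0.1209, -0.0092],
 [-0.0092, 0.0923]].

Step 4 — quadratic form (x̄ - mu_0)^T · S^{-1} · (x̄ - mu_0):
  S^{-1} · (x̄ - mu_0) = (0.3886, 0.3138),
  (x̄ - mu_0)^T · [...] = (3.5)·(0.3886) + (3.75)·(0.3138) = 2.5371.

Step 5 — scale by n: T² = 4 · 2.5371 = 10.1483.

T² ≈ 10.1483


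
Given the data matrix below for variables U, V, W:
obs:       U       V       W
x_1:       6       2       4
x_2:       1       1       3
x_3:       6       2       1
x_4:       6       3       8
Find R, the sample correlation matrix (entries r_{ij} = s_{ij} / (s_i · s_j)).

Step 1 — column means:
  mean(U) = (6 + 1 + 6 + 6) / 4 = 19/4 = 4.75
  mean(V) = (2 + 1 + 2 + 3) / 4 = 8/4 = 2
  mean(W) = (4 + 3 + 1 + 8) / 4 = 16/4 = 4

Step 2 — sample variances and covariances s[i,j] = (1/(n-1)) · Σ_k (x_{k,i} - mean_i) · (x_{k,j} - mean_j), with n-1 = 3:
  s[U,U] = ((1.25)·(1.25) + (-3.75)·(-3.75) + (1.25)·(1.25) + (1.25)·(1.25)) / 3 = 18.75/3 = 6.25
  s[U,V] = ((1.25)·(0) + (-3.75)·(-1) + (1.25)·(0) + (1.25)·(1)) / 3 = 5/3 = 1.6667
  s[U,W] = ((1.25)·(0) + (-3.75)·(-1) + (1.25)·(-3) + (1.25)·(4)) / 3 = 5/3 = 1.6667
  s[V,V] = ((0)·(0) + (-1)·(-1) + (0)·(0) + (1)·(1)) / 3 = 2/3 = 0.6667
  s[V,W] = ((0)·(0) + (-1)·(-1) + (0)·(-3) + (1)·(4)) / 3 = 5/3 = 1.6667
  s[W,W] = ((0)·(0) + (-1)·(-1) + (-3)·(-3) + (4)·(4)) / 3 = 26/3 = 8.6667
  Sample standard deviations s_i = √(s[i,i]):
  s(U) = √(6.25) = 2.5
  s(V) = √(0.6667) = 0.8165
  s(W) = √(8.6667) = 2.9439

Step 3 — r_{ij} = s_{ij} / (s_i · s_j):
  r[U,U] = 1 (diagonal).
  r[U,V] = 1.6667 / (2.5 · 0.8165) = 1.6667 / 2.0412 = 0.8165
  r[U,W] = 1.6667 / (2.5 · 2.9439) = 1.6667 / 7.3598 = 0.2265
  r[V,V] = 1 (diagonal).
  r[V,W] = 1.6667 / (0.8165 · 2.9439) = 1.6667 / 2.4037 = 0.6934
  r[W,W] = 1 (diagonal).

R is symmetric with unit diagonal. Assembling:

R = [[1, 0.8165, 0.2265],
 [0.8165, 1, 0.6934],
 [0.2265, 0.6934, 1]]


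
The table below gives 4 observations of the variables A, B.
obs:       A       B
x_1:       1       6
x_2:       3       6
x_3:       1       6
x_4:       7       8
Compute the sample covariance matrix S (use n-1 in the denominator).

Step 1 — column means:
  mean(A) = (1 + 3 + 1 + 7) / 4 = 12/4 = 3
  mean(B) = (6 + 6 + 6 + 8) / 4 = 26/4 = 6.5

Step 2 — sample covariance S[i,j] = (1/(n-1)) · Σ_k (x_{k,i} - mean_i) · (x_{k,j} - mean_j), with n-1 = 3.
  S[A,A] = ((-2)·(-2) + (0)·(0) + (-2)·(-2) + (4)·(4)) / 3 = 24/3 = 8
  S[A,B] = ((-2)·(-0.5) + (0)·(-0.5) + (-2)·(-0.5) + (4)·(1.5)) / 3 = 8/3 = 2.6667
  S[B,B] = ((-0.5)·(-0.5) + (-0.5)·(-0.5) + (-0.5)·(-0.5) + (1.5)·(1.5)) / 3 = 3/3 = 1

S is symmetric (S[j,i] = S[i,j]). Assembling:

S = [[8, 2.6667],
 [2.6667, 1]]


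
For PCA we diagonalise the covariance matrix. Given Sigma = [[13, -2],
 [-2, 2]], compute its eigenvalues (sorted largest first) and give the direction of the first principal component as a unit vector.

Step 1 — characteristic polynomial of 2×2 Sigma:
  det(Sigma - λI) = λ² - trace · λ + det = 0.
  trace = 13 + 2 = 15, det = 13·2 - (-2)² = 22.
Step 2 — discriminant:
  Δ = trace² - 4·det = 225 - 88 = 137.
Step 3 — eigenvalues:
  λ = (trace ± √Δ)/2 = (15 ± 11.7047)/2,
  λ_1 = 13.3523,  λ_2 = 1.6477.

Step 4 — unit eigenvector for λ_1: solve (Sigma - λ_1 I)v = 0. First row:
  (13 - 13.3523)·v_x + (-2)·v_y = 0, i.e. (-0.3523)·v_x + (-2)·v_y = 0,
  so v ∝ (b, λ_1 - a) = (-2, 0.3523); multiply by -1 so the first entry is positive: u = (2, -0.3523).
  ||u|| = √((2)² + (-0.3523)²) = √(4.1242) ≈ 2.0308,
  v_1 = u/||u|| ≈ (0.9848, -0.1735) (||v_1|| = 1).

λ_1 = 13.3523,  λ_2 = 1.6477;  v_1 ≈ (0.9848, -0.1735)


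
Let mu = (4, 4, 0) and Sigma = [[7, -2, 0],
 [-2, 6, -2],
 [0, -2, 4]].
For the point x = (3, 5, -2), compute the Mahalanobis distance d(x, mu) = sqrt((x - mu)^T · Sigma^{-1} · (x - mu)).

Step 1 — centre the observation: (x - mu) = (-1, 1, -2).

Step 2 — invert Sigma (cofactor / det for 3×3, or solve directly):
  Sigma^{-1} = [[0.1613, 0.0645, 0.0323],
 [0.0645, 0.2258, 0.1129],
 [0.0323, 0.1129, 0.3065]].

Step 3 — form the quadratic (x - mu)^T · Sigma^{-1} · (x - mu):
  Sigma^{-1} · (x - mu) = (-0.1613, -0.0645, -0.5323).
  (x - mu)^T · [Sigma^{-1} · (x - mu)] = (-1)·(-0.1613) + (1)·(-0.0645) + (-2)·(-0.5323) = 1.1613.

Step 4 — take square root: d = √(1.1613) ≈ 1.0776.

d(x, mu) = √(1.1613) ≈ 1.0776


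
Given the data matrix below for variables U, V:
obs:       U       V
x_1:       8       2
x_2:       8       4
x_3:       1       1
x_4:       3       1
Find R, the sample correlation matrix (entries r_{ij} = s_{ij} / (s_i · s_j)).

Step 1 — column means:
  mean(U) = (8 + 8 + 1 + 3) / 4 = 20/4 = 5
  mean(V) = (2 + 4 + 1 + 1) / 4 = 8/4 = 2

Step 2 — sample variances and covariances s[i,j] = (1/(n-1)) · Σ_k (x_{k,i} - mean_i) · (x_{k,j} - mean_j), with n-1 = 3:
  s[U,U] = ((3)·(3) + (3)·(3) + (-4)·(-4) + (-2)·(-2)) / 3 = 38/3 = 12.6667
  s[U,V] = ((3)·(0) + (3)·(2) + (-4)·(-1) + (-2)·(-1)) / 3 = 12/3 = 4
  s[V,V] = ((0)·(0) + (2)·(2) + (-1)·(-1) + (-1)·(-1)) / 3 = 6/3 = 2
  Sample standard deviations s_i = √(s[i,i]):
  s(U) = √(12.6667) = 3.559
  s(V) = √(2) = 1.4142

Step 3 — r_{ij} = s_{ij} / (s_i · s_j):
  r[U,U] = 1 (diagonal).
  r[U,V] = 4 / (3.559 · 1.4142) = 4 / 5.0332 = 0.7947
  r[V,V] = 1 (diagonal).

R is symmetric with unit diagonal. Assembling:

R = [[1, 0.7947],
 [0.7947, 1]]


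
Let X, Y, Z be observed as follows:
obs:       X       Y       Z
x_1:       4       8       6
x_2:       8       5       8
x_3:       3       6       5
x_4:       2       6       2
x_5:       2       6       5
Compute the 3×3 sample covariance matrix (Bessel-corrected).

Step 1 — column means:
  mean(X) = (4 + 8 + 3 + 2 + 2) / 5 = 19/5 = 3.8
  mean(Y) = (8 + 5 + 6 + 6 + 6) / 5 = 31/5 = 6.2
  mean(Z) = (6 + 8 + 5 + 2 + 5) / 5 = 26/5 = 5.2

Step 2 — sample covariance S[i,j] = (1/(n-1)) · Σ_k (x_{k,i} - mean_i) · (x_{k,j} - mean_j), with n-1 = 4.
  S[X,X] = ((0.2)·(0.2) + (4.2)·(4.2) + (-0.8)·(-0.8) + (-1.8)·(-1.8) + (-1.8)·(-1.8)) / 4 = 24.8/4 = 6.2
  S[X,Y] = ((0.2)·(1.8) + (4.2)·(-1.2) + (-0.8)·(-0.2) + (-1.8)·(-0.2) + (-1.8)·(-0.2)) / 4 = -3.8/4 = -0.95
  S[X,Z] = ((0.2)·(0.8) + (4.2)·(2.8) + (-0.8)·(-0.2) + (-1.8)·(-3.2) + (-1.8)·(-0.2)) / 4 = 18.2/4 = 4.55
  S[Y,Y] = ((1.8)·(1.8) + (-1.2)·(-1.2) + (-0.2)·(-0.2) + (-0.2)·(-0.2) + (-0.2)·(-0.2)) / 4 = 4.8/4 = 1.2
  S[Y,Z] = ((1.8)·(0.8) + (-1.2)·(2.8) + (-0.2)·(-0.2) + (-0.2)·(-3.2) + (-0.2)·(-0.2)) / 4 = -1.2/4 = -0.3
  S[Z,Z] = ((0.8)·(0.8) + (2.8)·(2.8) + (-0.2)·(-0.2) + (-3.2)·(-3.2) + (-0.2)·(-0.2)) / 4 = 18.8/4 = 4.7

S is symmetric (S[j,i] = S[i,j]). Assembling:

S = [[6.2, -0.95, 4.55],
 [-0.95, 1.2, -0.3],
 [4.55, -0.3, 4.7]]


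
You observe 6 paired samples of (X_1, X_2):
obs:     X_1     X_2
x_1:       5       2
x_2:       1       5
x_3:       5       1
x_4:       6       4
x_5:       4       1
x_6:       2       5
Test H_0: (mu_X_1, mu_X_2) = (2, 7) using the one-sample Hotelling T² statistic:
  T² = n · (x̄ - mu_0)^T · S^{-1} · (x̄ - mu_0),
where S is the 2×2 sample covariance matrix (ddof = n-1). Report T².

Step 1 — sample mean vector:
  mean(X_1) = (5 + 1 + 5 + 6 + 4 + 2) / 6 = 23/6 = 3.8333
  mean(X_2) = (2 + 5 + 1 + 4 + 1 + 5) / 6 = 18/6 = 3
  x̄ = (3.8333, 3),  deviation x̄ - mu_0 = (3.8333, 3) - (2, 7) = (1.8333, -4).

Step 2 — sample covariance matrix, S[i,j] = (1/(n-1)) · Σ_k (x_{k,i} - mean_i) · (x_{k,j} - mean_j), divisor n-1 = 5:
  S[X_1,X_1] = ((1.1667)·(1.1667) + (-2.8333)·(-2.8333) + (1.1667)·(1.1667) + (2.1667)·(2.1667) + (0.1667)·(0.1667) + (-1.8333)·(-1.8333)) / 5 = 18.8333/5 = 3.7667
  S[X_1,X_2] = ((1.1667)·(-1) + (-2.8333)·(2) + (1.1667)·(-2) + (2.1667)·(1) + (0.1667)·(-2) + (-1.8333)·(2)) / 5 = -11/5 = -2.2
  S[X_2,X_2] = ((-1)·(-1) + (2)·(2) + (-2)·(-2) + (1)·(1) + (-2)·(-2) + (2)·(2)) / 5 = 18/5 = 3.6
  S = [[3.7667, -2.2],
 [-2.2, 3.6]].

Step 3 — invert S. det(S) = 3.7667·3.6 - (-2.2)² = 8.72.
  S^{-1} = (1/det) · [[d, -b], [-b, a]] = [[0.4128, 0.2523],
 [0.2523, 0.432]].

Step 4 — quadratic form (x̄ - mu_0)^T · S^{-1} · (x̄ - mu_0):
  S^{-1} · (x̄ - mu_0) = (-0.2523, -1.2653),
  (x̄ - mu_0)^T · [...] = (1.8333)·(-0.2523) + (-4)·(-1.2653) = 4.5986.

Step 5 — scale by n: T² = 6 · 4.5986 = 27.5917.

T² ≈ 27.5917


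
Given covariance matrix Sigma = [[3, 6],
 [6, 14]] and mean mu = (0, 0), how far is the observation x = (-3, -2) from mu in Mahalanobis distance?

Step 1 — centre the observation: (x - mu) = (-3, -2).

Step 2 — invert Sigma. det(Sigma) = 3·14 - (6)² = 6.
  Sigma^{-1} = (1/det) · [[d, -b], [-b, a]] = [[2.3333, -1],
 [-1, 0.5]].

Step 3 — form the quadratic (x - mu)^T · Sigma^{-1} · (x - mu):
  Sigma^{-1} · (x - mu) = (-5, 2).
  (x - mu)^T · [Sigma^{-1} · (x - mu)] = (-3)·(-5) + (-2)·(2) = 11.

Step 4 — take square root: d = √(11) ≈ 3.3166.

d(x, mu) = √(11) ≈ 3.3166


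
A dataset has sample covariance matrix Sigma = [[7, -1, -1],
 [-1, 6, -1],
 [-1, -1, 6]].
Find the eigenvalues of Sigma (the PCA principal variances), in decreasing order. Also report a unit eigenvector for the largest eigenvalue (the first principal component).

Step 1 — characteristic polynomial p(λ) = det(λI - Sigma) = λ³ - tr·λ² + c_1·λ - det, where tr = trace, c_1 = sum of the principal 2×2 minors, det = det(Sigma):
  tr = 7 + 6 + 6 = 19,
  c_1 = (7·6 - (-1)²) + (7·6 - (-1)²) + (6·6 - (-1)²) = 41 + 41 + 35 = 117,
  det = 7·(6·6 - (-1)²) - (-1)·((-1)·6 - (-1)·(-1)) + (-1)·((-1)·(-1) - 6·(-1)) = 7·(35) - (-1)·(-7) + (-1)·(7) = 231.
  So p(λ) = λ³ - 19λ² + 117λ - 231.
Step 2 — look for an integer root (rational root theorem: any rational root is an integer divisor of 231). Testing λ = 7:
  p(7) = 343 - 931 + 819 - 231 = 0  ✓
  Dividing out (λ - 7): p(λ) = (λ - 7)(λ² - 12λ + 33).
Step 3 — remaining eigenvalues from the quadratic λ² - 12λ + 33 = 0:
  Δ = 12² - 4·33 = 144 - 132 = 12,  λ = (12 ± √12)/2 = (12 ± 3.4641)/2 ≈ 7.7321 or 4.2679.
  Sorted: λ_1 = 7.7321,  λ_2 = 7,  λ_3 = 4.2679  (check: sum = 19 = tr ✓).

Step 4 — unit eigenvector for λ_1 ≈ 7.7321: v spans the null space of (Sigma - λ_1 I), whose rows are
  r_1 = (-0.7321, -1, -1),  r_2 = (-1, -1.7321, -1),  r_3 = (-1, -1, -1.7321).
  v is orthogonal to every row, so take v ∝ r_1 × r_2 = ((-1)·(-1) - (-1)·(-1.7321), (-1)·(-1) - (-0.7321)·(-1), (-0.7321)·(-1.7321) - (-1)·(-1)) ≈ (-0.7321, 0.2679, 0.2679).
  Rescale (multiply by -1 so the first nonzero entry is positive): u = (0.7321, -0.2679, -0.2679).
  ||u|| = √((0.7321)² + (-0.2679)² + (-0.2679)²) = √(0.6795) ≈ 0.8243,  v_1 = u/||u|| ≈ (0.8881, -0.3251, -0.3251) (||v_1|| = 1).

λ_1 = 7.7321,  λ_2 = 7,  λ_3 = 4.2679;  v_1 ≈ (0.8881, -0.3251, -0.3251)


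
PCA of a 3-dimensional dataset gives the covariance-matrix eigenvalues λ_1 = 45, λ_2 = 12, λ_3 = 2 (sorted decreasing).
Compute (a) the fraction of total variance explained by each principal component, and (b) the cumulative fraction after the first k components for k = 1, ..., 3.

Step 1 — total variance = trace(Sigma) = Σ λ_i = 45 + 12 + 2 = 59.

Step 2 — fraction explained by component i = λ_i / Σ λ:
  PC1: 45/59 = 0.7627
  PC2: 12/59 = 0.2034
  PC3: 2/59 = 0.0339

Step 3 — cumulative fraction after k components = (λ_1 + ... + λ_k) / Σ λ:
  k = 1: 45/59 = 0.7627
  k = 2: (45 + 12)/59 = 57/59 = 0.9661
  k = 3: (45 + 12 + 2)/59 = 59/59 = 1

Summary (fraction, with percent):

explained: PC1 0.7627 (76.27%), PC2 0.2034 (20.34%), PC3 0.0339 (3.39%);  cumulative: 0.7627, 0.9661, 1


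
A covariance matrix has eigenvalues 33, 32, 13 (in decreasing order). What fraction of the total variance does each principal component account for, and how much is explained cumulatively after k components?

Step 1 — total variance = trace(Sigma) = Σ λ_i = 33 + 32 + 13 = 78.

Step 2 — fraction explained by component i = λ_i / Σ λ:
  PC1: 33/78 = 0.4231
  PC2: 32/78 = 0.4103
  PC3: 13/78 = 0.1667

Step 3 — cumulative fraction after k components = (λ_1 + ... + λ_k) / Σ λ:
  k = 1: 33/78 = 0.4231
  k = 2: (33 + 32)/78 = 65/78 = 0.8333
  k = 3: (33 + 32 + 13)/78 = 78/78 = 1

Summary (fraction, with percent):

explained: PC1 0.4231 (42.31%), PC2 0.4103 (41.03%), PC3 0.1667 (16.67%);  cumulative: 0.4231, 0.8333, 1


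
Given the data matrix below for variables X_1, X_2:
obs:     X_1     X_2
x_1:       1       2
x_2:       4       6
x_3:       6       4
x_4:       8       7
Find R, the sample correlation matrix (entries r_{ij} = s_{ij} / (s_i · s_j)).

Step 1 — column means:
  mean(X_1) = (1 + 4 + 6 + 8) / 4 = 19/4 = 4.75
  mean(X_2) = (2 + 6 + 4 + 7) / 4 = 19/4 = 4.75

Step 2 — sample variances and covariances s[i,j] = (1/(n-1)) · Σ_k (x_{k,i} - mean_i) · (x_{k,j} - mean_j), with n-1 = 3:
  s[X_1,X_1] = ((-3.75)·(-3.75) + (-0.75)·(-0.75) + (1.25)·(1.25) + (3.25)·(3.25)) / 3 = 26.75/3 = 8.9167
  s[X_1,X_2] = ((-3.75)·(-2.75) + (-0.75)·(1.25) + (1.25)·(-0.75) + (3.25)·(2.25)) / 3 = 15.75/3 = 5.25
  s[X_2,X_2] = ((-2.75)·(-2.75) + (1.25)·(1.25) + (-0.75)·(-0.75) + (2.25)·(2.25)) / 3 = 14.75/3 = 4.9167
  Sample standard deviations s_i = √(s[i,i]):
  s(X_1) = √(8.9167) = 2.9861
  s(X_2) = √(4.9167) = 2.2174

Step 3 — r_{ij} = s_{ij} / (s_i · s_j):
  r[X_1,X_1] = 1 (diagonal).
  r[X_1,X_2] = 5.25 / (2.9861 · 2.2174) = 5.25 / 6.6212 = 0.7929
  r[X_2,X_2] = 1 (diagonal).

R is symmetric with unit diagonal. Assembling:

R = [[1, 0.7929],
 [0.7929, 1]]


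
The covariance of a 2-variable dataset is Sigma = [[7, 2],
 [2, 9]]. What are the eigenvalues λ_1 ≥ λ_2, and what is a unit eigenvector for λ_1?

Step 1 — characteristic polynomial of 2×2 Sigma:
  det(Sigma - λI) = λ² - trace · λ + det = 0.
  trace = 7 + 9 = 16, det = 7·9 - (2)² = 59.
Step 2 — discriminant:
  Δ = trace² - 4·det = 256 - 236 = 20.
Step 3 — eigenvalues:
  λ = (trace ± √Δ)/2 = (16 ± 4.4721)/2,
  λ_1 = 10.2361,  λ_2 = 5.7639.

Step 4 — unit eigenvector for λ_1: solve (Sigma - λ_1 I)v = 0. First row:
  (7 - 10.2361)·v_x + (2)·v_y = 0, i.e. (-3.2361)·v_x + (2)·v_y = 0,
  so v ∝ (b, λ_1 - a) = (2, 3.2361) = u.
  ||u|| = √((2)² + (3.2361)²) = √(14.4721) ≈ 3.8042,
  v_1 = u/||u|| ≈ (0.5257, 0.8507) (||v_1|| = 1).

λ_1 = 10.2361,  λ_2 = 5.7639;  v_1 ≈ (0.5257, 0.8507)


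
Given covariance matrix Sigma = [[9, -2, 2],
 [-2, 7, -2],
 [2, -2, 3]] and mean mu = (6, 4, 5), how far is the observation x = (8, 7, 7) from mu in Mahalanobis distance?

Step 1 — centre the observation: (x - mu) = (2, 3, 2).

Step 2 — invert Sigma (cofactor / det for 3×3, or solve directly):
  Sigma^{-1} = [[0.1318, 0.0155, -0.0775],
 [0.0155, 0.1783, 0.1085],
 [-0.0775, 0.1085, 0.4574]].

Step 3 — form the quadratic (x - mu)^T · Sigma^{-1} · (x - mu):
  Sigma^{-1} · (x - mu) = (0.155, 0.7829, 1.0853).
  (x - mu)^T · [Sigma^{-1} · (x - mu)] = (2)·(0.155) + (3)·(0.7829) + (2)·(1.0853) = 4.8295.

Step 4 — take square root: d = √(4.8295) ≈ 2.1976.

d(x, mu) = √(4.8295) ≈ 2.1976


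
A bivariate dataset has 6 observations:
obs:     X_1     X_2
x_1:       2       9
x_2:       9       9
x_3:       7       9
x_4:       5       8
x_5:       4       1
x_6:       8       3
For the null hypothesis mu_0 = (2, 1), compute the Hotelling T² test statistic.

Step 1 — sample mean vector:
  mean(X_1) = (2 + 9 + 7 + 5 + 4 + 8) / 6 = 35/6 = 5.8333
  mean(X_2) = (9 + 9 + 9 + 8 + 1 + 3) / 6 = 39/6 = 6.5
  x̄ = (5.8333, 6.5),  deviation x̄ - mu_0 = (5.8333, 6.5) - (2, 1) = (3.8333, 5.5).

Step 2 — sample covariance matrix, S[i,j] = (1/(n-1)) · Σ_k (x_{k,i} - mean_i) · (x_{k,j} - mean_j), divisor n-1 = 5:
  S[X_1,X_1] = ((-3.8333)·(-3.8333) + (3.1667)·(3.1667) + (1.1667)·(1.1667) + (-0.8333)·(-0.8333) + (-1.8333)·(-1.8333) + (2.1667)·(2.1667)) / 5 = 34.8333/5 = 6.9667
  S[X_1,X_2] = ((-3.8333)·(2.5) + (3.1667)·(2.5) + (1.1667)·(2.5) + (-0.8333)·(1.5) + (-1.8333)·(-5.5) + (2.1667)·(-3.5)) / 5 = 2.5/5 = 0.5
  S[X_2,X_2] = ((2.5)·(2.5) + (2.5)·(2.5) + (2.5)·(2.5) + (1.5)·(1.5) + (-5.5)·(-5.5) + (-3.5)·(-3.5)) / 5 = 63.5/5 = 12.7
  S = [[6.9667, 0.5],
 [0.5, 12.7]].

Step 3 — invert S. det(S) = 6.9667·12.7 - (0.5)² = 88.2267.
  S^{-1} = (1/det) · [[d, -b], [-b, a]] = [[0.1439, -0.0057],
 [-0.0057, 0.079]].

Step 4 — quadratic form (x̄ - mu_0)^T · S^{-1} · (x̄ - mu_0):
  S^{-1} · (x̄ - mu_0) = (0.5206, 0.4126),
  (x̄ - mu_0)^T · [...] = (3.8333)·(0.5206) + (5.5)·(0.4126) = 4.2649.

Step 5 — scale by n: T² = 6 · 4.2649 = 25.5894.

T² ≈ 25.5894


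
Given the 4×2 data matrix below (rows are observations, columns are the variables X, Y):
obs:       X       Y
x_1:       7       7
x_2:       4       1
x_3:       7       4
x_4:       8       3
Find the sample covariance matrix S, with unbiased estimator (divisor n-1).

Step 1 — column means:
  mean(X) = (7 + 4 + 7 + 8) / 4 = 26/4 = 6.5
  mean(Y) = (7 + 1 + 4 + 3) / 4 = 15/4 = 3.75

Step 2 — sample covariance S[i,j] = (1/(n-1)) · Σ_k (x_{k,i} - mean_i) · (x_{k,j} - mean_j), with n-1 = 3.
  S[X,X] = ((0.5)·(0.5) + (-2.5)·(-2.5) + (0.5)·(0.5) + (1.5)·(1.5)) / 3 = 9/3 = 3
  S[X,Y] = ((0.5)·(3.25) + (-2.5)·(-2.75) + (0.5)·(0.25) + (1.5)·(-0.75)) / 3 = 7.5/3 = 2.5
  S[Y,Y] = ((3.25)·(3.25) + (-2.75)·(-2.75) + (0.25)·(0.25) + (-0.75)·(-0.75)) / 3 = 18.75/3 = 6.25

S is symmetric (S[j,i] = S[i,j]). Assembling:

S = [[3, 2.5],
 [2.5, 6.25]]


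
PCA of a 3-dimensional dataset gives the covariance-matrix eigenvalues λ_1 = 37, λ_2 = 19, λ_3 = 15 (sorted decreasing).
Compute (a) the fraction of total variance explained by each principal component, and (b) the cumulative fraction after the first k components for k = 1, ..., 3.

Step 1 — total variance = trace(Sigma) = Σ λ_i = 37 + 19 + 15 = 71.

Step 2 — fraction explained by component i = λ_i / Σ λ:
  PC1: 37/71 = 0.5211
  PC2: 19/71 = 0.2676
  PC3: 15/71 = 0.2113

Step 3 — cumulative fraction after k components = (λ_1 + ... + λ_k) / Σ λ:
  k = 1: 37/71 = 0.5211
  k = 2: (37 + 19)/71 = 56/71 = 0.7887
  k = 3: (37 + 19 + 15)/71 = 71/71 = 1

Summary (fraction, with percent):

explained: PC1 0.5211 (52.11%), PC2 0.2676 (26.76%), PC3 0.2113 (21.13%);  cumulative: 0.5211, 0.7887, 1
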